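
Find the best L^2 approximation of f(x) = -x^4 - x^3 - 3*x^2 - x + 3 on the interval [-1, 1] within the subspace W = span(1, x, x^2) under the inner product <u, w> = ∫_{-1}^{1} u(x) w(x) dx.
g(x) = -27*x^2/7 - 8*x/5 + 108/35

The best approximation g ∈ W is the orthogonal projection of f onto W. Writing g = a_0 + a_1 x + a_2 x^2, the coefficients solve the normal equations G · a = b where
  G_{ij} = <φ_i, φ_j> and b_i = <f, φ_i>, with φ_0 = 1, φ_1 = x, φ_2 = x^2.
G =
  [2, 0, 2/3]
  [0, 2/3, 0]
  [2/3, 0, 2/5],
b = (18/5, -16/15, 18/35).
Solving gives a_0 = 108/35, a_1 = -8/5, a_2 = -27/7, so
  g(x) = -27*x^2/7 - 8*x/5 + 108/35.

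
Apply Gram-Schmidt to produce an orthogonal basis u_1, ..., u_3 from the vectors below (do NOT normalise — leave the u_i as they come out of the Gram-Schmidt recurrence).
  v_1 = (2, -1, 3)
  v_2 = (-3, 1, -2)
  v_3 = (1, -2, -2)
Orthogonal basis:
  u_1 = (2, -1, 3)
  u_2 = (-8/7, 1/14, 11/14)
  u_3 = (-11/27, -55/27, -11/27)

Apply the Gram-Schmidt recurrence
  u_1 = v_1
  u_i = v_i − Σ_{j<i} ((v_i · u_j) / (u_j · u_j)) · u_j.

Step by step this gives:
  u_1 = (2, -1, 3)
  u_2 = (-8/7, 1/14, 11/14)
  u_3 = (-11/27, -55/27, -11/27)

Orthogonality check:
  u_2 · u_1 = 0 (should be 0)
  u_3 · u_1 = 0 (should be 0)
  u_3 · u_2 = 0 (should be 0)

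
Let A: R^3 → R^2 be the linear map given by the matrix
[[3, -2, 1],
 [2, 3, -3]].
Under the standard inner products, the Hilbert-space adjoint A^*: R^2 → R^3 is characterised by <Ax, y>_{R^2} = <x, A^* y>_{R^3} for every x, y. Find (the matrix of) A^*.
A^* = A^T =
[[3, 2],
 [-2, 3],
 [1, -3]]

For real matrices with standard dot products, the defining identity <Ax, y> = <x, A^* y> gives (Ax)^T y = x^T (A^*) y, i.e. x^T A^T y = x^T (A^*) y. Since this holds for all x, y, we must have A^* = A^T. Therefore
A^* =
[[3, 2],
 [-2, 3],
 [1, -3]].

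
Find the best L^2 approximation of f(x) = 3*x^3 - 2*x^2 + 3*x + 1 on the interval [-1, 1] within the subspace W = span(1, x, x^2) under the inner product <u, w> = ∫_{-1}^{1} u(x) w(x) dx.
g(x) = -2*x^2 + 24*x/5 + 1

The best approximation g ∈ W is the orthogonal projection of f onto W. Writing g = a_0 + a_1 x + a_2 x^2, the coefficients solve the normal equations G · a = b where
  G_{ij} = <φ_i, φ_j> and b_i = <f, φ_i>, with φ_0 = 1, φ_1 = x, φ_2 = x^2.
G =
  [2, 0, 2/3]
  [0, 2/3, 0]
  [2/3, 0, 2/5],
b = (2/3, 16/5, -2/15).
Solving gives a_0 = 1, a_1 = 24/5, a_2 = -2, so
  g(x) = -2*x^2 + 24*x/5 + 1.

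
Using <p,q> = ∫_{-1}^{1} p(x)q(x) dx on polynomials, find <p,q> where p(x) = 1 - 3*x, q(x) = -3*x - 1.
<p,q> = 4

Expand the product: p(x)·q(x) = 9*x^2 - 1.
∫_{-1}^{1} of each monomial x^k gives [2/(k+1) if k even, 0 if k odd]. Integrating term-by-term (or equivalently evaluating the antiderivative F(x) = 3*x^3 - x at the endpoints):
  F(1) − F(−1) = 2 − (-2) = 4.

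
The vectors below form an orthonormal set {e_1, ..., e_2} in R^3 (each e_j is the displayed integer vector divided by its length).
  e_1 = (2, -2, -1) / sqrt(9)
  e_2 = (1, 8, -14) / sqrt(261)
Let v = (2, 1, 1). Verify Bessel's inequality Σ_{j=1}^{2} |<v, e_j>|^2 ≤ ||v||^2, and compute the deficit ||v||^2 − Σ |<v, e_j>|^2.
Σ |<v, e_j>|^2 = 5/29; ||v||^2 = 6; deficit = 169/29

Write each e_j = u_j / sqrt(<u_j, u_j>) where u_j is the displayed integer vector. Then <v, e_j> = <v, u_j> / sqrt(<u_j, u_j>), so |<v, e_j>|^2 = <v, u_j>^2 / <u_j, u_j>.
Coefficients: <v, e_1> = 1/sqrt(9), <v, e_2> = -4/sqrt(261).
Square and sum: Σ |<v, e_j>|^2 = 5/29.
Compute ||v||^2 = v·v = 6.
Deficit = 6 − 5/29 = 169/29 ≥ 0, confirming Bessel's inequality. (The deficit equals ||v − Σ <v,e_j> e_j||^2, the squared distance from v to span{e_j}.)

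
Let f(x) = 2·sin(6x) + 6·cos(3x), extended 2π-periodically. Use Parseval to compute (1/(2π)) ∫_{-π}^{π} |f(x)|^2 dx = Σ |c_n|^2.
Σ |c_n|^2 = 20

Expand |f|^2 and use orthogonality of {sin(nx), cos(mx)} on [-π, π]:
  ∫_{-π}^{π} sin(nx)^2 dx = π, ∫ cos(mx)^2 dx = π, and cross terms integrate to 0.
So ∫_{-π}^{π} f(x)^2 dx = 2^2 · π + 6^2 · π = (4 + 36)π.
Divide by 2π: (4 + 36)/2 = 20.
By Parseval, this equals Σ |c_n|^2.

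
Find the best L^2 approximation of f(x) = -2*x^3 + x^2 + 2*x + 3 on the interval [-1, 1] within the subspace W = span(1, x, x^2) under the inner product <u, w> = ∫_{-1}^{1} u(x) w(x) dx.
g(x) = x^2 + 4*x/5 + 3

The best approximation g ∈ W is the orthogonal projection of f onto W. Writing g = a_0 + a_1 x + a_2 x^2, the coefficients solve the normal equations G · a = b where
  G_{ij} = <φ_i, φ_j> and b_i = <f, φ_i>, with φ_0 = 1, φ_1 = x, φ_2 = x^2.
G =
  [2, 0, 2/3]
  [0, 2/3, 0]
  [2/3, 0, 2/5],
b = (20/3, 8/15, 12/5).
Solving gives a_0 = 3, a_1 = 4/5, a_2 = 1, so
  g(x) = x^2 + 4*x/5 + 3.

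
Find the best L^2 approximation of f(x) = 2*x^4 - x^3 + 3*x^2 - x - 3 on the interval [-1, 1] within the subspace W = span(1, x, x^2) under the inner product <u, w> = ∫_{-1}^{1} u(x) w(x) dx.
g(x) = 33*x^2/7 - 8*x/5 - 111/35

The best approximation g ∈ W is the orthogonal projection of f onto W. Writing g = a_0 + a_1 x + a_2 x^2, the coefficients solve the normal equations G · a = b where
  G_{ij} = <φ_i, φ_j> and b_i = <f, φ_i>, with φ_0 = 1, φ_1 = x, φ_2 = x^2.
G =
  [2, 0, 2/3]
  [0, 2/3, 0]
  [2/3, 0, 2/5],
b = (-16/5, -16/15, -8/35).
Solving gives a_0 = -111/35, a_1 = -8/5, a_2 = 33/7, so
  g(x) = 33*x^2/7 - 8*x/5 - 111/35.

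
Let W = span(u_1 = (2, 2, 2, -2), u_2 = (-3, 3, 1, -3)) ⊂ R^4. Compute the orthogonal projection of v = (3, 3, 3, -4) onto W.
proj_W(v) = (35/12, 41/12, 13/4, -41/12)

Set up U = [u_1 | ... | u_2] ∈ R^(4×2). The projector onto W = col(U) is P = U (U^T U)^(-1) U^T.
Compute U^T U =
  [16, 8]
  [8, 28],
and U^T v = (26, 15).
Solve U^T U · c = U^T v for the coefficients: c = (19/12, 1/12). The projection is proj_W(v) = U c.
Check: (v - proj_W(v)) · u_1 = 0  (should be 0).
Check: (v - proj_W(v)) · u_2 = 0  (should be 0).
Result: proj_W(v) = (35/12, 41/12, 13/4, -41/12).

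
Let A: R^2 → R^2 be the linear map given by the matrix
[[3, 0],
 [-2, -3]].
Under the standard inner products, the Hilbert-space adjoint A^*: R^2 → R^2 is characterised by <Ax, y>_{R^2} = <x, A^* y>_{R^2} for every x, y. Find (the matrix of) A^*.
A^* = A^T =
[[3, -2],
 [0, -3]]

For real matrices with standard dot products, the defining identity <Ax, y> = <x, A^* y> gives (Ax)^T y = x^T (A^*) y, i.e. x^T A^T y = x^T (A^*) y. Since this holds for all x, y, we must have A^* = A^T. Therefore
A^* =
[[3, -2],
 [0, -3]].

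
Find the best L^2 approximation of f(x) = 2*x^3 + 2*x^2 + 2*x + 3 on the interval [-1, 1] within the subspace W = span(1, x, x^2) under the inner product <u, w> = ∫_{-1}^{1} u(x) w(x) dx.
g(x) = 2*x^2 + 16*x/5 + 3

The best approximation g ∈ W is the orthogonal projection of f onto W. Writing g = a_0 + a_1 x + a_2 x^2, the coefficients solve the normal equations G · a = b where
  G_{ij} = <φ_i, φ_j> and b_i = <f, φ_i>, with φ_0 = 1, φ_1 = x, φ_2 = x^2.
G =
  [2, 0, 2/3]
  [0, 2/3, 0]
  [2/3, 0, 2/5],
b = (22/3, 32/15, 14/5).
Solving gives a_0 = 3, a_1 = 16/5, a_2 = 2, so
  g(x) = 2*x^2 + 16*x/5 + 3.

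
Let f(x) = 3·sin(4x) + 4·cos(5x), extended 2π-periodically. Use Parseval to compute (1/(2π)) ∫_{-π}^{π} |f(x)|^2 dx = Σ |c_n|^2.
Σ |c_n|^2 = 25/2

Expand |f|^2 and use orthogonality of {sin(nx), cos(mx)} on [-π, π]:
  ∫_{-π}^{π} sin(nx)^2 dx = π, ∫ cos(mx)^2 dx = π, and cross terms integrate to 0.
So ∫_{-π}^{π} f(x)^2 dx = 3^2 · π + 4^2 · π = (9 + 16)π.
Divide by 2π: (9 + 16)/2 = 25/2.
By Parseval, this equals Σ |c_n|^2.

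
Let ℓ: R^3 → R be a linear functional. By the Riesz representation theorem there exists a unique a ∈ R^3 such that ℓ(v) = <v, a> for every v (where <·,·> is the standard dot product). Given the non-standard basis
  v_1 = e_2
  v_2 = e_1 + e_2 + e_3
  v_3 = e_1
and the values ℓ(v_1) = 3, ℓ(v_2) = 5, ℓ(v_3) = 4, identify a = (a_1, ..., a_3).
a = (4, 3, -2)

Write a = (a_1, ..., a_3) in the standard basis. For each basis vector v_i, ℓ(v_i) = <v_i, a> is a linear equation in the a_j's. Collect the n equations into a matrix system V a = ℓ, where row i of V is v_i (expressed in the standard basis). Since V is invertible (lower-triangular with 1s on the diagonal, up to permutation), solve by back-substitution:
  V =
[[0, 1, 0],
 [1, 1, 1],
 [1, 0, 0]]
  V a = (3, 5, 4)
Solving gives a = (4, 3, -2).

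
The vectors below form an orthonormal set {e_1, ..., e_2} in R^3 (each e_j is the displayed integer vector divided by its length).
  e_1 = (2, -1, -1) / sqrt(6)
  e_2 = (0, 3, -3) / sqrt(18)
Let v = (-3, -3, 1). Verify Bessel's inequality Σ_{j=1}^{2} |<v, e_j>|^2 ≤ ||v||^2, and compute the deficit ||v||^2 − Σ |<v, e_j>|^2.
Σ |<v, e_j>|^2 = 32/3; ||v||^2 = 19; deficit = 25/3

Write each e_j = u_j / sqrt(<u_j, u_j>) where u_j is the displayed integer vector. Then <v, e_j> = <v, u_j> / sqrt(<u_j, u_j>), so |<v, e_j>|^2 = <v, u_j>^2 / <u_j, u_j>.
Coefficients: <v, e_1> = -4/sqrt(6), <v, e_2> = -12/sqrt(18).
Square and sum: Σ |<v, e_j>|^2 = 32/3.
Compute ||v||^2 = v·v = 19.
Deficit = 19 − 32/3 = 25/3 ≥ 0, confirming Bessel's inequality. (The deficit equals ||v − Σ <v,e_j> e_j||^2, the squared distance from v to span{e_j}.)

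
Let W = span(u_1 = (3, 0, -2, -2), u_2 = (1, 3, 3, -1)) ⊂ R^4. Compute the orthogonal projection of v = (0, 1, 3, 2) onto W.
proj_W(v) = (-410/339, 160/113, 860/339, 220/339)

Set up U = [u_1 | ... | u_2] ∈ R^(4×2). The projector onto W = col(U) is P = U (U^T U)^(-1) U^T.
Compute U^T U =
  [17, -1]
  [-1, 20],
and U^T v = (-10, 10).
Solve U^T U · c = U^T v for the coefficients: c = (-190/339, 160/339). The projection is proj_W(v) = U c.
Check: (v - proj_W(v)) · u_1 = 0  (should be 0).
Check: (v - proj_W(v)) · u_2 = 0  (should be 0).
Result: proj_W(v) = (-410/339, 160/113, 860/339, 220/339).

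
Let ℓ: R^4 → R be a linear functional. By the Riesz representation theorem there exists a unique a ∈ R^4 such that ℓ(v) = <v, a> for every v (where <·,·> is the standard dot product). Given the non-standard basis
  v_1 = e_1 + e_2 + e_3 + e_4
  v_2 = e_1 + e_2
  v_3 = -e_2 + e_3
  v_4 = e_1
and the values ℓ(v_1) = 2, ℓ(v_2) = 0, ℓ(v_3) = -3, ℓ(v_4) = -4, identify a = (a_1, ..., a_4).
a = (-4, 4, 1, 1)

Write a = (a_1, ..., a_4) in the standard basis. For each basis vector v_i, ℓ(v_i) = <v_i, a> is a linear equation in the a_j's. Collect the n equations into a matrix system V a = ℓ, where row i of V is v_i (expressed in the standard basis). Since V is invertible (lower-triangular with 1s on the diagonal, up to permutation), solve by back-substitution:
  V =
[[1, 1, 1, 1],
 [1, 1, 0, 0],
 [0, -1, 1, 0],
 [1, 0, 0, 0]]
  V a = (2, 0, -3, -4)
Solving gives a = (-4, 4, 1, 1).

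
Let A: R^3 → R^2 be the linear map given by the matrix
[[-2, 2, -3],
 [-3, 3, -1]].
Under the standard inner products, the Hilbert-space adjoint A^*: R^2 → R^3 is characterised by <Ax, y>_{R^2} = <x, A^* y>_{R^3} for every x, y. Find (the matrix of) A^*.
A^* = A^T =
[[-2, -3],
 [2, 3],
 [-3, -1]]

For real matrices with standard dot products, the defining identity <Ax, y> = <x, A^* y> gives (Ax)^T y = x^T (A^*) y, i.e. x^T A^T y = x^T (A^*) y. Since this holds for all x, y, we must have A^* = A^T. Therefore
A^* =
[[-2, -3],
 [2, 3],
 [-3, -1]].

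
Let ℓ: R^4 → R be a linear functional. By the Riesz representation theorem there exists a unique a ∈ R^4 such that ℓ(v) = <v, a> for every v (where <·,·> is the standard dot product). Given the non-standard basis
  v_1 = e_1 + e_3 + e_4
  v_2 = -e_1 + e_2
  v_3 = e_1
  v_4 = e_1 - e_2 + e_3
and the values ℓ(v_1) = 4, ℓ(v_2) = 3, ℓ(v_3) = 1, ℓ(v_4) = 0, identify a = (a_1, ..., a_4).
a = (1, 4, 3, 0)

Write a = (a_1, ..., a_4) in the standard basis. For each basis vector v_i, ℓ(v_i) = <v_i, a> is a linear equation in the a_j's. Collect the n equations into a matrix system V a = ℓ, where row i of V is v_i (expressed in the standard basis). Since V is invertible (lower-triangular with 1s on the diagonal, up to permutation), solve by back-substitution:
  V =
[[1, 0, 1, 1],
 [-1, 1, 0, 0],
 [1, 0, 0, 0],
 [1, -1, 1, 0]]
  V a = (4, 3, 1, 0)
Solving gives a = (1, 4, 3, 0).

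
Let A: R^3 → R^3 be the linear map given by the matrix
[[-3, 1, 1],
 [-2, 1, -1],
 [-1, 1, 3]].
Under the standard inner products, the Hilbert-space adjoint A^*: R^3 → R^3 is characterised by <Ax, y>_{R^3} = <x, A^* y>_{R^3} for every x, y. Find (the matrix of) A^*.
A^* = A^T =
[[-3, -2, -1],
 [1, 1, 1],
 [1, -1, 3]]

For real matrices with standard dot products, the defining identity <Ax, y> = <x, A^* y> gives (Ax)^T y = x^T (A^*) y, i.e. x^T A^T y = x^T (A^*) y. Since this holds for all x, y, we must have A^* = A^T. Therefore
A^* =
[[-3, -2, -1],
 [1, 1, 1],
 [1, -1, 3]].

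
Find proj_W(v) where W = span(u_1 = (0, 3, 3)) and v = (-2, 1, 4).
proj_W(v) = (0, 5/2, 5/2)

Set up U = [u_1 | ... | u_1] ∈ R^(3×1). The projector onto W = col(U) is P = U (U^T U)^(-1) U^T.
Compute U^T U =
  [18],
and U^T v = (15).
Solve U^T U · c = U^T v for the coefficients: c = (5/6). The projection is proj_W(v) = U c.
Check: (v - proj_W(v)) · u_1 = 0  (should be 0).
Result: proj_W(v) = (0, 5/2, 5/2).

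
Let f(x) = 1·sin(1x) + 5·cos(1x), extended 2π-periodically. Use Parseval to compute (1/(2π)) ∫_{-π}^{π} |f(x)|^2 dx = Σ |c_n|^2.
Σ |c_n|^2 = 13

Expand |f|^2 and use orthogonality of {sin(nx), cos(mx)} on [-π, π]:
  ∫_{-π}^{π} sin(nx)^2 dx = π, ∫ cos(mx)^2 dx = π, and cross terms integrate to 0.
So ∫_{-π}^{π} f(x)^2 dx = 1^2 · π + 5^2 · π = (1 + 25)π.
Divide by 2π: (1 + 25)/2 = 13.
By Parseval, this equals Σ |c_n|^2.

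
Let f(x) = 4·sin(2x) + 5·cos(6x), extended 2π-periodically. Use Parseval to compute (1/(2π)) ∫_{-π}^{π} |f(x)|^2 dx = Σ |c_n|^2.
Σ |c_n|^2 = 41/2

Expand |f|^2 and use orthogonality of {sin(nx), cos(mx)} on [-π, π]:
  ∫_{-π}^{π} sin(nx)^2 dx = π, ∫ cos(mx)^2 dx = π, and cross terms integrate to 0.
So ∫_{-π}^{π} f(x)^2 dx = 4^2 · π + 5^2 · π = (16 + 25)π.
Divide by 2π: (16 + 25)/2 = 41/2.
By Parseval, this equals Σ |c_n|^2.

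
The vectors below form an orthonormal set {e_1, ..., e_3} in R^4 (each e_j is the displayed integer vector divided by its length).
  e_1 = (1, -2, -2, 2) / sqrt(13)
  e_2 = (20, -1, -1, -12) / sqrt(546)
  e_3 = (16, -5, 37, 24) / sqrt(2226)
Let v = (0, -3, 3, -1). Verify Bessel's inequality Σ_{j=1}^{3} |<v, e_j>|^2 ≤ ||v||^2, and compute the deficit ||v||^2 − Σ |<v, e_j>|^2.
Σ |<v, e_j>|^2 = 278/53; ||v||^2 = 19; deficit = 729/53

Write each e_j = u_j / sqrt(<u_j, u_j>) where u_j is the displayed integer vector. Then <v, e_j> = <v, u_j> / sqrt(<u_j, u_j>), so |<v, e_j>|^2 = <v, u_j>^2 / <u_j, u_j>.
Coefficients: <v, e_1> = -2/sqrt(13), <v, e_2> = 12/sqrt(546), <v, e_3> = 102/sqrt(2226).
Square and sum: Σ |<v, e_j>|^2 = 278/53.
Compute ||v||^2 = v·v = 19.
Deficit = 19 − 278/53 = 729/53 ≥ 0, confirming Bessel's inequality. (The deficit equals ||v − Σ <v,e_j> e_j||^2, the squared distance from v to span{e_j}.)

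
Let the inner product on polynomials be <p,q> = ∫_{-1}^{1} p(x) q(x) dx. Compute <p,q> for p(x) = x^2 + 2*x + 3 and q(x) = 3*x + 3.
<p,q> = 24

Expand the product: p(x)·q(x) = 3*x^3 + 9*x^2 + 15*x + 9.
∫_{-1}^{1} of each monomial x^k gives [2/(k+1) if k even, 0 if k odd]. Integrating term-by-term (or equivalently evaluating the antiderivative F(x) = 3*x^4/4 + 3*x^3 + 15*x^2/2 + 9*x at the endpoints):
  F(1) − F(−1) = 81/4 − (-15/4) = 24.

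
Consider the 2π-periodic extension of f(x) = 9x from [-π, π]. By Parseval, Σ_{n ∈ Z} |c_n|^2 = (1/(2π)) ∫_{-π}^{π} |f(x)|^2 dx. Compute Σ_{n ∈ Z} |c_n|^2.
Σ |c_n|^2 = 27π^2

Expand and integrate term by term over [-π, π]:
  ∫ (9x)^2 dx = 81·(2π^3/3); ∫ 2·9·(0)·x dx = 0 (odd integrand); ∫ 0^2 dx = 0·2π.
So (1/(2π)) ∫_{-π}^{π} (9x)^2 dx = 81π^2/3 + 0 = 27π^2.
Parseval ⇒ Σ |c_n|^2 = 27π^2.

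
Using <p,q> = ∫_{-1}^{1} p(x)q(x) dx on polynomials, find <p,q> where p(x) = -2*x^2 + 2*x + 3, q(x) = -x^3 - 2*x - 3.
<p,q> = -262/15

Expand the product: p(x)·q(x) = 2*x^5 - 2*x^4 + x^3 + 2*x^2 - 12*x - 9.
∫_{-1}^{1} of each monomial x^k gives [2/(k+1) if k even, 0 if k odd]. Integrating term-by-term (or equivalently evaluating the antiderivative F(x) = x^6/3 - 2*x^5/5 + x^4/4 + 2*x^3/3 - 6*x^2 - 9*x at the endpoints):
  F(1) − F(−1) = -283/20 − (199/60) = -262/15.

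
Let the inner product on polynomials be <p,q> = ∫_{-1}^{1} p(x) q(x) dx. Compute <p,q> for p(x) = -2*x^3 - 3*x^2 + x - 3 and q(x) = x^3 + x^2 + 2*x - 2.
<p,q> = 1298/105

Expand the product: p(x)·q(x) = -2*x^6 - 5*x^5 - 6*x^4 - 4*x^3 + 5*x^2 - 8*x + 6.
∫_{-1}^{1} of each monomial x^k gives [2/(k+1) if k even, 0 if k odd]. Integrating term-by-term (or equivalently evaluating the antiderivative F(x) = -2*x^7/7 - 5*x^6/6 - 6*x^5/5 - x^4 + 5*x^3/3 - 4*x^2 + 6*x at the endpoints):
  F(1) − F(−1) = 73/210 − (-841/70) = 1298/105.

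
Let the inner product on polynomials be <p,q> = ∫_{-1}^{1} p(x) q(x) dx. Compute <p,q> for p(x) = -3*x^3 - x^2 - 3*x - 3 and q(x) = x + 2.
<p,q> = -248/15

Expand the product: p(x)·q(x) = -3*x^4 - 7*x^3 - 5*x^2 - 9*x - 6.
∫_{-1}^{1} of each monomial x^k gives [2/(k+1) if k even, 0 if k odd]. Integrating term-by-term (or equivalently evaluating the antiderivative F(x) = -3*x^5/5 - 7*x^4/4 - 5*x^3/3 - 9*x^2/2 - 6*x at the endpoints):
  F(1) − F(−1) = -871/60 − (121/60) = -248/15.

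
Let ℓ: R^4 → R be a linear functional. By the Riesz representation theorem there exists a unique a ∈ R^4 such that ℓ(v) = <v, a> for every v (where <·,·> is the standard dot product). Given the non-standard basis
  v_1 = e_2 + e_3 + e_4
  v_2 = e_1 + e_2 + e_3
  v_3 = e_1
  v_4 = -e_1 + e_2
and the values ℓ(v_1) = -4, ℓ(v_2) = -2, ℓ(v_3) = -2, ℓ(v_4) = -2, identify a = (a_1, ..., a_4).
a = (-2, -4, 4, -4)

Write a = (a_1, ..., a_4) in the standard basis. For each basis vector v_i, ℓ(v_i) = <v_i, a> is a linear equation in the a_j's. Collect the n equations into a matrix system V a = ℓ, where row i of V is v_i (expressed in the standard basis). Since V is invertible (lower-triangular with 1s on the diagonal, up to permutation), solve by back-substitution:
  V =
[[0, 1, 1, 1],
 [1, 1, 1, 0],
 [1, 0, 0, 0],
 [-1, 1, 0, 0]]
  V a = (-4, -2, -2, -2)
Solving gives a = (-2, -4, 4, -4).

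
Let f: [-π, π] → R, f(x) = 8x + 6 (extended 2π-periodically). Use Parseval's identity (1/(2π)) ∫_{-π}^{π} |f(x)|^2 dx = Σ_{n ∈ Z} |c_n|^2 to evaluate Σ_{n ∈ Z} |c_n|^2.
Σ |c_n|^2 = 64π^2/3 + 36

Expand and integrate term by term over [-π, π]:
  ∫ (8x)^2 dx = 64·(2π^3/3); ∫ 2·8·(6)·x dx = 0 (odd integrand); ∫ 6^2 dx = 36·2π.
So (1/(2π)) ∫_{-π}^{π} (8x + 6)^2 dx = 64π^2/3 + 36 = 64π^2/3 + 36.
Parseval ⇒ Σ |c_n|^2 = 64π^2/3 + 36.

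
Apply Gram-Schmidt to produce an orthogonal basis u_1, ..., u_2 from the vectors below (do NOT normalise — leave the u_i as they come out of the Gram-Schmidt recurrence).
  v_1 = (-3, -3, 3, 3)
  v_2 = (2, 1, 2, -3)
Orthogonal basis:
  u_1 = (-3, -3, 3, 3)
  u_2 = (1, 0, 3, -2)

Apply the Gram-Schmidt recurrence
  u_1 = v_1
  u_i = v_i − Σ_{j<i} ((v_i · u_j) / (u_j · u_j)) · u_j.

Step by step this gives:
  u_1 = (-3, -3, 3, 3)
  u_2 = (1, 0, 3, -2)

Orthogonality check:
  u_2 · u_1 = 0 (should be 0)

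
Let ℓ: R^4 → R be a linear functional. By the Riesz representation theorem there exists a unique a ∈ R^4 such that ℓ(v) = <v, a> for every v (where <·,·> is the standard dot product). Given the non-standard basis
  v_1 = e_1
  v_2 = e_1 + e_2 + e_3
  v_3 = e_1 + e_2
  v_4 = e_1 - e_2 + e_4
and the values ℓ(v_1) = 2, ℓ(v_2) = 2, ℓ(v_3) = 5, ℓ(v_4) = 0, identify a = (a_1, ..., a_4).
a = (2, 3, -3, 1)

Write a = (a_1, ..., a_4) in the standard basis. For each basis vector v_i, ℓ(v_i) = <v_i, a> is a linear equation in the a_j's. Collect the n equations into a matrix system V a = ℓ, where row i of V is v_i (expressed in the standard basis). Since V is invertible (lower-triangular with 1s on the diagonal, up to permutation), solve by back-substitution:
  V =
[[1, 0, 0, 0],
 [1, 1, 1, 0],
 [1, 1, 0, 0],
 [1, -1, 0, 1]]
  V a = (2, 2, 5, 0)
Solving gives a = (2, 3, -3, 1).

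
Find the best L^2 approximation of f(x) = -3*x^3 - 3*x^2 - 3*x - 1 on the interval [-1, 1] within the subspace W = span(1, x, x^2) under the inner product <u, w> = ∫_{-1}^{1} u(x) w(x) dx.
g(x) = -3*x^2 - 24*x/5 - 1

The best approximation g ∈ W is the orthogonal projection of f onto W. Writing g = a_0 + a_1 x + a_2 x^2, the coefficients solve the normal equations G · a = b where
  G_{ij} = <φ_i, φ_j> and b_i = <f, φ_i>, with φ_0 = 1, φ_1 = x, φ_2 = x^2.
G =
  [2, 0, 2/3]
  [0, 2/3, 0]
  [2/3, 0, 2/5],
b = (-4, -16/5, -28/15).
Solving gives a_0 = -1, a_1 = -24/5, a_2 = -3, so
  g(x) = -3*x^2 - 24*x/5 - 1.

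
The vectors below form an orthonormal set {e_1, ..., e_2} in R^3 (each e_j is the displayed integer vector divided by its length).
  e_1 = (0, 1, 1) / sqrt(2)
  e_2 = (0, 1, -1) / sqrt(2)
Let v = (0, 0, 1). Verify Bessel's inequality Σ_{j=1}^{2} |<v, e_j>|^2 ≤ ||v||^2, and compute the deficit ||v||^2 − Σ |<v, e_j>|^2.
Σ |<v, e_j>|^2 = 1; ||v||^2 = 1; deficit = 0

Write each e_j = u_j / sqrt(<u_j, u_j>) where u_j is the displayed integer vector. Then <v, e_j> = <v, u_j> / sqrt(<u_j, u_j>), so |<v, e_j>|^2 = <v, u_j>^2 / <u_j, u_j>.
Coefficients: <v, e_1> = 1/sqrt(2), <v, e_2> = -1/sqrt(2).
Square and sum: Σ |<v, e_j>|^2 = 1.
Compute ||v||^2 = v·v = 1.
Deficit = 1 − 1 = 0 ≥ 0, confirming Bessel's inequality. (The deficit equals ||v − Σ <v,e_j> e_j||^2, the squared distance from v to span{e_j}.)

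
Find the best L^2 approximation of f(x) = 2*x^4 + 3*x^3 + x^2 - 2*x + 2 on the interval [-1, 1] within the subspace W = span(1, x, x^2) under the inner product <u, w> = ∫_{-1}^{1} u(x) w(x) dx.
g(x) = 19*x^2/7 - x/5 + 64/35

The best approximation g ∈ W is the orthogonal projection of f onto W. Writing g = a_0 + a_1 x + a_2 x^2, the coefficients solve the normal equations G · a = b where
  G_{ij} = <φ_i, φ_j> and b_i = <f, φ_i>, with φ_0 = 1, φ_1 = x, φ_2 = x^2.
G =
  [2, 0, 2/3]
  [0, 2/3, 0]
  [2/3, 0, 2/5],
b = (82/15, -2/15, 242/105).
Solving gives a_0 = 64/35, a_1 = -1/5, a_2 = 19/7, so
  g(x) = 19*x^2/7 - x/5 + 64/35.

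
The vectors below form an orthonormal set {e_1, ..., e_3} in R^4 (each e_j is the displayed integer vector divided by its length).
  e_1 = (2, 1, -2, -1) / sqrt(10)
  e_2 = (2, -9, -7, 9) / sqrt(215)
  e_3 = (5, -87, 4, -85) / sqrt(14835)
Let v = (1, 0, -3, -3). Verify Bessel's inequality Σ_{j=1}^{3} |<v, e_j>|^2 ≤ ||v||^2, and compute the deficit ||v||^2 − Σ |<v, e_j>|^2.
Σ |<v, e_j>|^2 = 11261/690; ||v||^2 = 19; deficit = 1849/690

Write each e_j = u_j / sqrt(<u_j, u_j>) where u_j is the displayed integer vector. Then <v, e_j> = <v, u_j> / sqrt(<u_j, u_j>), so |<v, e_j>|^2 = <v, u_j>^2 / <u_j, u_j>.
Coefficients: <v, e_1> = 11/sqrt(10), <v, e_2> = -4/sqrt(215), <v, e_3> = 248/sqrt(14835).
Square and sum: Σ |<v, e_j>|^2 = 11261/690.
Compute ||v||^2 = v·v = 19.
Deficit = 19 − 11261/690 = 1849/690 ≥ 0, confirming Bessel's inequality. (The deficit equals ||v − Σ <v,e_j> e_j||^2, the squared distance from v to span{e_j}.)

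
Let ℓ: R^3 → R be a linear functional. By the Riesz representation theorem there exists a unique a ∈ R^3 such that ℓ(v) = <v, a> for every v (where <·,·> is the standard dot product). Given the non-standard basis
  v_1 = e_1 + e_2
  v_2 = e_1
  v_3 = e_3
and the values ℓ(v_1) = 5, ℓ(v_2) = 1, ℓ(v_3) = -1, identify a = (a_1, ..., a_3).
a = (1, 4, -1)

Write a = (a_1, ..., a_3) in the standard basis. For each basis vector v_i, ℓ(v_i) = <v_i, a> is a linear equation in the a_j's. Collect the n equations into a matrix system V a = ℓ, where row i of V is v_i (expressed in the standard basis). Since V is invertible (lower-triangular with 1s on the diagonal, up to permutation), solve by back-substitution:
  V =
[[1, 1, 0],
 [1, 0, 0],
 [0, 0, 1]]
  V a = (5, 1, -1)
Solving gives a = (1, 4, -1).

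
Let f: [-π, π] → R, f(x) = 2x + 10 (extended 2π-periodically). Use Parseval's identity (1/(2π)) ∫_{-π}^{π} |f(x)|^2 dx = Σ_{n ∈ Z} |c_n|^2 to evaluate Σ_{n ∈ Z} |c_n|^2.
Σ |c_n|^2 = 4π^2/3 + 100

Expand and integrate term by term over [-π, π]:
  ∫ (2x)^2 dx = 4·(2π^3/3); ∫ 2·2·(10)·x dx = 0 (odd integrand); ∫ 10^2 dx = 100·2π.
So (1/(2π)) ∫_{-π}^{π} (2x + 10)^2 dx = 4π^2/3 + 100 = 4π^2/3 + 100.
Parseval ⇒ Σ |c_n|^2 = 4π^2/3 + 100.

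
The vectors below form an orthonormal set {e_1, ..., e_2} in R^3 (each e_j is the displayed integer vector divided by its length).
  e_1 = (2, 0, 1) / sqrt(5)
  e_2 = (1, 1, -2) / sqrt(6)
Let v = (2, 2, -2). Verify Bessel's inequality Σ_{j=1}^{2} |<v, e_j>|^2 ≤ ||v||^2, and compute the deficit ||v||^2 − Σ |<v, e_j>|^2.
Σ |<v, e_j>|^2 = 172/15; ||v||^2 = 12; deficit = 8/15

Write each e_j = u_j / sqrt(<u_j, u_j>) where u_j is the displayed integer vector. Then <v, e_j> = <v, u_j> / sqrt(<u_j, u_j>), so |<v, e_j>|^2 = <v, u_j>^2 / <u_j, u_j>.
Coefficients: <v, e_1> = 2/sqrt(5), <v, e_2> = 8/sqrt(6).
Square and sum: Σ |<v, e_j>|^2 = 172/15.
Compute ||v||^2 = v·v = 12.
Deficit = 12 − 172/15 = 8/15 ≥ 0, confirming Bessel's inequality. (The deficit equals ||v − Σ <v,e_j> e_j||^2, the squared distance from v to span{e_j}.)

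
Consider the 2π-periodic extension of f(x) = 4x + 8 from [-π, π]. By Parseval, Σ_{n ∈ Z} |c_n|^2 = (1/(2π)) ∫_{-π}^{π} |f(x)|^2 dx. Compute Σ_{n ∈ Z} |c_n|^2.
Σ |c_n|^2 = 16π^2/3 + 64

Expand and integrate term by term over [-π, π]:
  ∫ (4x)^2 dx = 16·(2π^3/3); ∫ 2·4·(8)·x dx = 0 (odd integrand); ∫ 8^2 dx = 64·2π.
So (1/(2π)) ∫_{-π}^{π} (4x + 8)^2 dx = 16π^2/3 + 64 = 16π^2/3 + 64.
Parseval ⇒ Σ |c_n|^2 = 16π^2/3 + 64.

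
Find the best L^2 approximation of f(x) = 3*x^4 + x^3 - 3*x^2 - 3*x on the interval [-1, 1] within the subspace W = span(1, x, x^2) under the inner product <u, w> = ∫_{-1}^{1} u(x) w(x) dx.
g(x) = -3*x^2/7 - 12*x/5 - 9/35

The best approximation g ∈ W is the orthogonal projection of f onto W. Writing g = a_0 + a_1 x + a_2 x^2, the coefficients solve the normal equations G · a = b where
  G_{ij} = <φ_i, φ_j> and b_i = <f, φ_i>, with φ_0 = 1, φ_1 = x, φ_2 = x^2.
G =
  [2, 0, 2/3]
  [0, 2/3, 0]
  [2/3, 0, 2/5],
b = (-4/5, -8/5, -12/35).
Solving gives a_0 = -9/35, a_1 = -12/5, a_2 = -3/7, so
  g(x) = -3*x^2/7 - 12*x/5 - 9/35.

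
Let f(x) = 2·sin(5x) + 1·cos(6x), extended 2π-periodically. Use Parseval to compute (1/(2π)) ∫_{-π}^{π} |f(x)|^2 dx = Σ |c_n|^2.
Σ |c_n|^2 = 5/2

Expand |f|^2 and use orthogonality of {sin(nx), cos(mx)} on [-π, π]:
  ∫_{-π}^{π} sin(nx)^2 dx = π, ∫ cos(mx)^2 dx = π, and cross terms integrate to 0.
So ∫_{-π}^{π} f(x)^2 dx = 2^2 · π + 1^2 · π = (4 + 1)π.
Divide by 2π: (4 + 1)/2 = 5/2.
By Parseval, this equals Σ |c_n|^2.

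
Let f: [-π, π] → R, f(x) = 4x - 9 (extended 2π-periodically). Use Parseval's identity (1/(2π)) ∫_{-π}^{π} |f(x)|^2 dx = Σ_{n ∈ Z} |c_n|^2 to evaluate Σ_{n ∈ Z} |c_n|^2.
Σ |c_n|^2 = 16π^2/3 + 81

Expand and integrate term by term over [-π, π]:
  ∫ (4x)^2 dx = 16·(2π^3/3); ∫ 2·4·(-9)·x dx = 0 (odd integrand); ∫ (-9)^2 dx = 81·2π.
So (1/(2π)) ∫_{-π}^{π} (4x - 9)^2 dx = 16π^2/3 + 81 = 16π^2/3 + 81.
Parseval ⇒ Σ |c_n|^2 = 16π^2/3 + 81.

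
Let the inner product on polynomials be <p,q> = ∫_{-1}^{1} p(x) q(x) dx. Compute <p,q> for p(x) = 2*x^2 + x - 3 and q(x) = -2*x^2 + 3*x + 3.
<p,q> = -48/5

Expand the product: p(x)·q(x) = -4*x^4 + 4*x^3 + 15*x^2 - 6*x - 9.
∫_{-1}^{1} of each monomial x^k gives [2/(k+1) if k even, 0 if k odd]. Integrating term-by-term (or equivalently evaluating the antiderivative F(x) = -4*x^5/5 + x^4 + 5*x^3 - 3*x^2 - 9*x at the endpoints):
  F(1) − F(−1) = -34/5 − (14/5) = -48/5.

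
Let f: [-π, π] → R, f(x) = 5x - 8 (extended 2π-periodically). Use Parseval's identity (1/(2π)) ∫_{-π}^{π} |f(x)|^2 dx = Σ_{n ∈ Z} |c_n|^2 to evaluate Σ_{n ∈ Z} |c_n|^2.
Σ |c_n|^2 = 25π^2/3 + 64

Expand and integrate term by term over [-π, π]:
  ∫ (5x)^2 dx = 25·(2π^3/3); ∫ 2·5·(-8)·x dx = 0 (odd integrand); ∫ (-8)^2 dx = 64·2π.
So (1/(2π)) ∫_{-π}^{π} (5x - 8)^2 dx = 25π^2/3 + 64 = 25π^2/3 + 64.
Parseval ⇒ Σ |c_n|^2 = 25π^2/3 + 64.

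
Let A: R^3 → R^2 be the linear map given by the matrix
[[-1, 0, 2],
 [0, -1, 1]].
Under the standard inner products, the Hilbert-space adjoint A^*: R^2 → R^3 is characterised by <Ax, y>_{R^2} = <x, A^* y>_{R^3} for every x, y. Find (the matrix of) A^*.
A^* = A^T =
[[-1, 0],
 [0, -1],
 [2, 1]]

For real matrices with standard dot products, the defining identity <Ax, y> = <x, A^* y> gives (Ax)^T y = x^T (A^*) y, i.e. x^T A^T y = x^T (A^*) y. Since this holds for all x, y, we must have A^* = A^T. Therefore
A^* =
[[-1, 0],
 [0, -1],
 [2, 1]].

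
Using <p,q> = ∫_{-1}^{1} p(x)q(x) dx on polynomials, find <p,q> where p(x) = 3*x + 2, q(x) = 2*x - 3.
<p,q> = -8

Expand the product: p(x)·q(x) = 6*x^2 - 5*x - 6.
∫_{-1}^{1} of each monomial x^k gives [2/(k+1) if k even, 0 if k odd]. Integrating term-by-term (or equivalently evaluating the antiderivative F(x) = 2*x^3 - 5*x^2/2 - 6*x at the endpoints):
  F(1) − F(−1) = -13/2 − (3/2) = -8.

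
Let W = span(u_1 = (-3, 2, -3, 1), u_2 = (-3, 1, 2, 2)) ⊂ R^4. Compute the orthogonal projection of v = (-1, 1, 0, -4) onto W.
proj_W(v) = (159/365, -7/365, -336/365, -152/365)

Set up U = [u_1 | ... | u_2] ∈ R^(4×2). The projector onto W = col(U) is P = U (U^T U)^(-1) U^T.
Compute U^T U =
  [23, 7]
  [7, 18],
and U^T v = (1, -4).
Solve U^T U · c = U^T v for the coefficients: c = (46/365, -99/365). The projection is proj_W(v) = U c.
Check: (v - proj_W(v)) · u_1 = 0  (should be 0).
Check: (v - proj_W(v)) · u_2 = 0  (should be 0).
Result: proj_W(v) = (159/365, -7/365, -336/365, -152/365).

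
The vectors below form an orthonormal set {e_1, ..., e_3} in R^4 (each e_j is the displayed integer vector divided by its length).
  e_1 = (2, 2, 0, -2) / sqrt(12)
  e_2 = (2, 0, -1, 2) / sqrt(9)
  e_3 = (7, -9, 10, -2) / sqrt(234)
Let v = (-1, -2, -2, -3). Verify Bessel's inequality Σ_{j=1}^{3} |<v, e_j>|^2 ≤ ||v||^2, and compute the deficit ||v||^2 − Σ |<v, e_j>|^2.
Σ |<v, e_j>|^2 = 105/26; ||v||^2 = 18; deficit = 363/26

Write each e_j = u_j / sqrt(<u_j, u_j>) where u_j is the displayed integer vector. Then <v, e_j> = <v, u_j> / sqrt(<u_j, u_j>), so |<v, e_j>|^2 = <v, u_j>^2 / <u_j, u_j>.
Coefficients: <v, e_1> = 0/sqrt(12), <v, e_2> = -6/sqrt(9), <v, e_3> = -3/sqrt(234).
Square and sum: Σ |<v, e_j>|^2 = 105/26.
Compute ||v||^2 = v·v = 18.
Deficit = 18 − 105/26 = 363/26 ≥ 0, confirming Bessel's inequality. (The deficit equals ||v − Σ <v,e_j> e_j||^2, the squared distance from v to span{e_j}.)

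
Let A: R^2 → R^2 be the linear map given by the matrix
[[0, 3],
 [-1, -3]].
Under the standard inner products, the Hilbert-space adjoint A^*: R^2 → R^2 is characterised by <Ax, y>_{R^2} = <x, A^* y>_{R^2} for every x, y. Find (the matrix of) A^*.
A^* = A^T =
[[0, -1],
 [3, -3]]

For real matrices with standard dot products, the defining identity <Ax, y> = <x, A^* y> gives (Ax)^T y = x^T (A^*) y, i.e. x^T A^T y = x^T (A^*) y. Since this holds for all x, y, we must have A^* = A^T. Therefore
A^* =
[[0, -1],
 [3, -3]].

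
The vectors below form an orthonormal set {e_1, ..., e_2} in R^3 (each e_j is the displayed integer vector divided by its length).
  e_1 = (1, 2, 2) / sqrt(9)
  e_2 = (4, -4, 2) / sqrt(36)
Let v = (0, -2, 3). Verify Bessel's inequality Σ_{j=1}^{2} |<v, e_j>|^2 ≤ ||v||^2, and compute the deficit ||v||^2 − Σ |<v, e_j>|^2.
Σ |<v, e_j>|^2 = 53/9; ||v||^2 = 13; deficit = 64/9

Write each e_j = u_j / sqrt(<u_j, u_j>) where u_j is the displayed integer vector. Then <v, e_j> = <v, u_j> / sqrt(<u_j, u_j>), so |<v, e_j>|^2 = <v, u_j>^2 / <u_j, u_j>.
Coefficients: <v, e_1> = 2/sqrt(9), <v, e_2> = 14/sqrt(36).
Square and sum: Σ |<v, e_j>|^2 = 53/9.
Compute ||v||^2 = v·v = 13.
Deficit = 13 − 53/9 = 64/9 ≥ 0, confirming Bessel's inequality. (The deficit equals ||v − Σ <v,e_j> e_j||^2, the squared distance from v to span{e_j}.)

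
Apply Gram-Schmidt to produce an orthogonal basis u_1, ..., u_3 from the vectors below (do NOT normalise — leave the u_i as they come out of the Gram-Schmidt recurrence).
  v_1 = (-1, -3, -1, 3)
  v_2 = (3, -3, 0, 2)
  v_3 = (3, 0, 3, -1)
Orthogonal basis:
  u_1 = (-1, -3, -1, 3)
  u_2 = (18/5, -6/5, 3/5, 1/5)
  u_3 = (-69/148, -51/148, 303/148, 27/148)

Apply the Gram-Schmidt recurrence
  u_1 = v_1
  u_i = v_i − Σ_{j<i} ((v_i · u_j) / (u_j · u_j)) · u_j.

Step by step this gives:
  u_1 = (-1, -3, -1, 3)
  u_2 = (18/5, -6/5, 3/5, 1/5)
  u_3 = (-69/148, -51/148, 303/148, 27/148)

Orthogonality check:
  u_2 · u_1 = 0 (should be 0)
  u_3 · u_1 = 0 (should be 0)
  u_3 · u_2 = 0 (should be 0)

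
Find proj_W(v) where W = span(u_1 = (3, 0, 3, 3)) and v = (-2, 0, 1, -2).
proj_W(v) = (-1, 0, -1, -1)

Set up U = [u_1 | ... | u_1] ∈ R^(4×1). The projector onto W = col(U) is P = U (U^T U)^(-1) U^T.
Compute U^T U =
  [27],
and U^T v = (-9).
Solve U^T U · c = U^T v for the coefficients: c = (-1/3). The projection is proj_W(v) = U c.
Check: (v - proj_W(v)) · u_1 = 0  (should be 0).
Result: proj_W(v) = (-1, 0, -1, -1).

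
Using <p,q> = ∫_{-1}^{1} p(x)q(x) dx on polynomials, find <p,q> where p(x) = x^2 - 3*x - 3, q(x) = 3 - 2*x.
<p,q> = -12

Expand the product: p(x)·q(x) = -2*x^3 + 9*x^2 - 3*x - 9.
∫_{-1}^{1} of each monomial x^k gives [2/(k+1) if k even, 0 if k odd]. Integrating term-by-term (or equivalently evaluating the antiderivative F(x) = -x^4/2 + 3*x^3 - 3*x^2/2 - 9*x at the endpoints):
  F(1) − F(−1) = -8 − (4) = -12.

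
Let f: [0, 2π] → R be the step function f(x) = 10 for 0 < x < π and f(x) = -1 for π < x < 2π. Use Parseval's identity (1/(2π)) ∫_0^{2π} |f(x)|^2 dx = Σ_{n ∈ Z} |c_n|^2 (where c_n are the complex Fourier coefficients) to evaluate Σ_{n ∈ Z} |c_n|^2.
Σ |c_n|^2 = 101/2

Parseval equates the L^2 energy of f (normalised by 1/(2π)) with the ℓ^2 sum of its Fourier coefficients: (1/(2π)) ∫_0^{2π} |f|^2 = Σ |c_n|^2.
Compute the left side: (1/(2π)) [∫_0^π 10^2 dx + ∫_π^{2π} (-1)^2 dx] = (1/(2π)) · (100π + 1π) = (100 + 1)/2 = 101/2.
So Σ_{n ∈ Z} |c_n|^2 = 101/2.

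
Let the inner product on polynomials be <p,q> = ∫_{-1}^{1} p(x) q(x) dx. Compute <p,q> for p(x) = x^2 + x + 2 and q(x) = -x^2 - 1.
<p,q> = -32/5

Expand the product: p(x)·q(x) = -x^4 - x^3 - 3*x^2 - x - 2.
∫_{-1}^{1} of each monomial x^k gives [2/(k+1) if k even, 0 if k odd]. Integrating term-by-term (or equivalently evaluating the antiderivative F(x) = -x^5/5 - x^4/4 - x^3 - x^2/2 - 2*x at the endpoints):
  F(1) − F(−1) = -79/20 − (49/20) = -32/5.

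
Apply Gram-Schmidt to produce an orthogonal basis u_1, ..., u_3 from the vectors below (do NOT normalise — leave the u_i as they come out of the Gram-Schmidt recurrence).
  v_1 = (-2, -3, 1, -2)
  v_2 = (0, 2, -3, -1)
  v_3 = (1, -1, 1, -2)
Orthogonal basis:
  u_1 = (-2, -3, 1, -2)
  u_2 = (-7/9, 5/6, -47/18, -16/9)
  u_3 = (47/29, 10/203, 104/203, -292/203)

Apply the Gram-Schmidt recurrence
  u_1 = v_1
  u_i = v_i − Σ_{j<i} ((v_i · u_j) / (u_j · u_j)) · u_j.

Step by step this gives:
  u_1 = (-2, -3, 1, -2)
  u_2 = (-7/9, 5/6, -47/18, -16/9)
  u_3 = (47/29, 10/203, 104/203, -292/203)

Orthogonality check:
  u_2 · u_1 = 0 (should be 0)
  u_3 · u_1 = 0 (should be 0)
  u_3 · u_2 = 0 (should be 0)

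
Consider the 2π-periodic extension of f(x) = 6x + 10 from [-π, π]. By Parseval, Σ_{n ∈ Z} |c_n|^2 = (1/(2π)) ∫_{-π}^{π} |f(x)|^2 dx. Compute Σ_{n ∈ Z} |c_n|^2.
Σ |c_n|^2 = 12π^2 + 100

Expand and integrate term by term over [-π, π]:
  ∫ (6x)^2 dx = 36·(2π^3/3); ∫ 2·6·(10)·x dx = 0 (odd integrand); ∫ 10^2 dx = 100·2π.
So (1/(2π)) ∫_{-π}^{π} (6x + 10)^2 dx = 36π^2/3 + 100 = 12π^2 + 100.
Parseval ⇒ Σ |c_n|^2 = 12π^2 + 100.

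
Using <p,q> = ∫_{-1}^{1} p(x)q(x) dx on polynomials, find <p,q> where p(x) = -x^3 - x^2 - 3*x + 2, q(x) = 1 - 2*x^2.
<p,q> = 22/15

Expand the product: p(x)·q(x) = 2*x^5 + 2*x^4 + 5*x^3 - 5*x^2 - 3*x + 2.
∫_{-1}^{1} of each monomial x^k gives [2/(k+1) if k even, 0 if k odd]. Integrating term-by-term (or equivalently evaluating the antiderivative F(x) = x^6/3 + 2*x^5/5 + 5*x^4/4 - 5*x^3/3 - 3*x^2/2 + 2*x at the endpoints):
  F(1) − F(−1) = 49/60 − (-13/20) = 22/15.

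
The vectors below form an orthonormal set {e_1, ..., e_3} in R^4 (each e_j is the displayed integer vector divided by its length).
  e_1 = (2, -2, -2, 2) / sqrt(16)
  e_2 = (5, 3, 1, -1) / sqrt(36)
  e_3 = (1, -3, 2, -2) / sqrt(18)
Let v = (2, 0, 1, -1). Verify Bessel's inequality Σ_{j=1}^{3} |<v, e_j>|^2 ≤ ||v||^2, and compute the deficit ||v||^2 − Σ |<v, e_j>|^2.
Σ |<v, e_j>|^2 = 6; ||v||^2 = 6; deficit = 0

Write each e_j = u_j / sqrt(<u_j, u_j>) where u_j is the displayed integer vector. Then <v, e_j> = <v, u_j> / sqrt(<u_j, u_j>), so |<v, e_j>|^2 = <v, u_j>^2 / <u_j, u_j>.
Coefficients: <v, e_1> = 0/sqrt(16), <v, e_2> = 12/sqrt(36), <v, e_3> = 6/sqrt(18).
Square and sum: Σ |<v, e_j>|^2 = 6.
Compute ||v||^2 = v·v = 6.
Deficit = 6 − 6 = 0 ≥ 0, confirming Bessel's inequality. (The deficit equals ||v − Σ <v,e_j> e_j||^2, the squared distance from v to span{e_j}.)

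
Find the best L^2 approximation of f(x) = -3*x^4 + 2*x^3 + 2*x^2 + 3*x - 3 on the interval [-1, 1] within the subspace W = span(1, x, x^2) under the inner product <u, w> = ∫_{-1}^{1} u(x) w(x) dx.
g(x) = -4*x^2/7 + 21*x/5 - 96/35

The best approximation g ∈ W is the orthogonal projection of f onto W. Writing g = a_0 + a_1 x + a_2 x^2, the coefficients solve the normal equations G · a = b where
  G_{ij} = <φ_i, φ_j> and b_i = <f, φ_i>, with φ_0 = 1, φ_1 = x, φ_2 = x^2.
G =
  [2, 0, 2/3]
  [0, 2/3, 0]
  [2/3, 0, 2/5],
b = (-88/15, 14/5, -72/35).
Solving gives a_0 = -96/35, a_1 = 21/5, a_2 = -4/7, so
  g(x) = -4*x^2/7 + 21*x/5 - 96/35.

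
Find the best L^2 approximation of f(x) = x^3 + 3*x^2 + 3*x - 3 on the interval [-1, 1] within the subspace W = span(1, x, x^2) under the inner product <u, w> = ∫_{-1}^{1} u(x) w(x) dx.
g(x) = 3*x^2 + 18*x/5 - 3

The best approximation g ∈ W is the orthogonal projection of f onto W. Writing g = a_0 + a_1 x + a_2 x^2, the coefficients solve the normal equations G · a = b where
  G_{ij} = <φ_i, φ_j> and b_i = <f, φ_i>, with φ_0 = 1, φ_1 = x, φ_2 = x^2.
G =
  [2, 0, 2/3]
  [0, 2/3, 0]
  [2/3, 0, 2/5],
b = (-4, 12/5, -4/5).
Solving gives a_0 = -3, a_1 = 18/5, a_2 = 3, so
  g(x) = 3*x^2 + 18*x/5 - 3.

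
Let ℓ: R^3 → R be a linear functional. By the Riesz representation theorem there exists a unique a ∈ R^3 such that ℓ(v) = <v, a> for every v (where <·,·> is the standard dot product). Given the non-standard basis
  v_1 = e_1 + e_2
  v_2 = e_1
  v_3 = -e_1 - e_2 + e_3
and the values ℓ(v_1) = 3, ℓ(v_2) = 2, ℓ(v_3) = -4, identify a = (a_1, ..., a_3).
a = (2, 1, -1)

Write a = (a_1, ..., a_3) in the standard basis. For each basis vector v_i, ℓ(v_i) = <v_i, a> is a linear equation in the a_j's. Collect the n equations into a matrix system V a = ℓ, where row i of V is v_i (expressed in the standard basis). Since V is invertible (lower-triangular with 1s on the diagonal, up to permutation), solve by back-substitution:
  V =
[[1, 1, 0],
 [1, 0, 0],
 [-1, -1, 1]]
  V a = (3, 2, -4)
Solving gives a = (2, 1, -1).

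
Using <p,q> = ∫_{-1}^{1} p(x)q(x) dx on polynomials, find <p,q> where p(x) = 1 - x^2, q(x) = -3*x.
<p,q> = 0

Expand the product: p(x)·q(x) = 3*x^3 - 3*x.
∫_{-1}^{1} of each monomial x^k gives [2/(k+1) if k even, 0 if k odd]. Integrating term-by-term (or equivalently evaluating the antiderivative F(x) = 3*x^4/4 - 3*x^2/2 at the endpoints):
  F(1) − F(−1) = -3/4 − (-3/4) = 0.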